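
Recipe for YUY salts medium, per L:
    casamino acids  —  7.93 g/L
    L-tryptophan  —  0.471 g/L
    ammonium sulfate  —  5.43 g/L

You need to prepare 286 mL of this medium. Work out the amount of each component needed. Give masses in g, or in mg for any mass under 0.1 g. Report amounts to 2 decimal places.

Working volume: 286 mL = 0.286 L.
casamino acids: 7.93 g/L × 0.286 L = 2.27 g
L-tryptophan: 0.471 g/L × 0.286 L = 0.13 g
ammonium sulfate: 5.43 g/L × 0.286 L = 1.55 g

casamino acids 2.27 g; L-tryptophan 0.13 g; ammonium sulfate 1.55 g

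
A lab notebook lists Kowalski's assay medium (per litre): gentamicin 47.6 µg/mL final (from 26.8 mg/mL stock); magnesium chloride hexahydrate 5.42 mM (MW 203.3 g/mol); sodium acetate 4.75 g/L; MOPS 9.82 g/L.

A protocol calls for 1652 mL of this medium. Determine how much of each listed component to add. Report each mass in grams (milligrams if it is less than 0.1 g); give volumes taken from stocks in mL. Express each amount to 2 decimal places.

gentamicin 2.93 mL; magnesium chloride hexahydrate 1.82 g; sodium acetate 7.85 g; MOPS 16.22 g

Scale factor relative to 1 L: 1.652.
gentamicin: V = C2·V2/C1 = 47.6 µg/mL × 1652 mL ÷ 26800 µg/mL = 2.93 mL
magnesium chloride hexahydrate: 5.42 mmol/L × 203.3 g/mol × 1.652 L ÷ 1000 = 1.82 g
sodium acetate: 4.75 g/L × 1.652 L = 7.85 g
MOPS: 9.82 g/L × 1.652 L = 16.22 g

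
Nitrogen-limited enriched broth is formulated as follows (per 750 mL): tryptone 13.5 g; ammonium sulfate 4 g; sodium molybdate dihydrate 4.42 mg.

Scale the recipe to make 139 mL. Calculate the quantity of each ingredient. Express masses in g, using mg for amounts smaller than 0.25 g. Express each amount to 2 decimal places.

Ratio of target to recipe volume: 139 / 750 = 0.185333.
tryptone: 13.5 g × (139 mL / 750 mL) = 2.50 g
ammonium sulfate: 4 g × (139 mL / 750 mL) = 0.74 g
sodium molybdate dihydrate: 4.42 mg × (139 mL / 750 mL) = 0.82 mg

tryptone 2.50 g; ammonium sulfate 0.74 g; sodium molybdate dihydrate 0.82 mg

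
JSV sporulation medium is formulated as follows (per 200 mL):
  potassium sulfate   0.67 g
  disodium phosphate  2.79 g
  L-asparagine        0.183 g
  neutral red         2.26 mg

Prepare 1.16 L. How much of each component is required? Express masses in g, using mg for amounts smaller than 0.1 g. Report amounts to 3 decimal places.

Ratio of target to recipe volume: 1160 / 200 = 5.8.
potassium sulfate: 0.67 g × (1160 mL / 200 mL) = 3.886 g
disodium phosphate: 2.79 g × (1160 mL / 200 mL) = 16.182 g
L-asparagine: 0.183 g × (1160 mL / 200 mL) = 1.061 g
neutral red: 2.26 mg × (1160 mL / 200 mL) = 13.108 mg

potassium sulfate 3.886 g; disodium phosphate 16.182 g; L-asparagine 1.061 g; neutral red 13.108 mg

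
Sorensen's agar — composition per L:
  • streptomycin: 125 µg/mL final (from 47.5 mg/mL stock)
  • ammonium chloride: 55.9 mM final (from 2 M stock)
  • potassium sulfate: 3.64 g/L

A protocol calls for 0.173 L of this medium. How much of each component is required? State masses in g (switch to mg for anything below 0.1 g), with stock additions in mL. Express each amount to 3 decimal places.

Scale factor relative to 1 L: 0.173.
streptomycin: V = C2·V2/C1 = 125 µg/mL × 173 mL ÷ 47500 µg/mL = 0.455 mL
ammonium chloride: V = C2·V2/C1 = 55.9 mM × 173 mL ÷ 2000 mM = 4.835 mL
potassium sulfate: 3.64 g/L × 0.173 L = 0.630 g

streptomycin 0.455 mL; ammonium chloride 4.835 mL; potassium sulfate 0.630 g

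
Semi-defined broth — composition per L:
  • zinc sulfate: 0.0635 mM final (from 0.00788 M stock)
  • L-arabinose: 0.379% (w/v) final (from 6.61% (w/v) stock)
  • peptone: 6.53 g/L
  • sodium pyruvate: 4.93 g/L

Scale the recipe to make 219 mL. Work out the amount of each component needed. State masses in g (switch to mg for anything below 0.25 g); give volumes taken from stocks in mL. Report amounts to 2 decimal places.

zinc sulfate 1.76 mL; L-arabinose 12.56 mL; peptone 1.43 g; sodium pyruvate 1.08 g

Working volume: 219 mL = 0.219 L.
zinc sulfate: C1V1 = C2V2 → 0.0635 mM × 219 mL ÷ 7.88 mM = 1.76 mL
L-arabinose: C1V1 = C2V2 → 0.379% ÷ 6.61% × 219 mL = 12.56 mL
peptone: 6.53 g/L × 0.219 L = 1.43 g
sodium pyruvate: 4.93 g/L × 0.219 L = 1.08 g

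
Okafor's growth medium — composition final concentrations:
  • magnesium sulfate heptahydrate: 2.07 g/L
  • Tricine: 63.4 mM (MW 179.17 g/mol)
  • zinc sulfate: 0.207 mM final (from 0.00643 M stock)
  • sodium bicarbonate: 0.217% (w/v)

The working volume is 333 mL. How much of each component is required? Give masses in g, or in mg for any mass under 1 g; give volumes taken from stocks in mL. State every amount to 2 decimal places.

Target volume = 333 mL = 0.333 L.
magnesium sulfate heptahydrate: 2.07 g/L × 0.333 L = 0.68931 g = 689.31 mg
Tricine: 63.4 mmol/L × 179.17 g/mol × 0.333 L ÷ 1000 = 3.78 g
zinc sulfate: dilute stock: 0.207 mM × 333 mL ÷ 6.43 mM = 10.72 mL
sodium bicarbonate: 0.217 g per 100 mL × 333 mL ÷ 100 = 0.72261 g = 722.61 mg

magnesium sulfate heptahydrate 689.31 mg; Tricine 3.78 g; zinc sulfate 10.72 mL; sodium bicarbonate 722.61 mg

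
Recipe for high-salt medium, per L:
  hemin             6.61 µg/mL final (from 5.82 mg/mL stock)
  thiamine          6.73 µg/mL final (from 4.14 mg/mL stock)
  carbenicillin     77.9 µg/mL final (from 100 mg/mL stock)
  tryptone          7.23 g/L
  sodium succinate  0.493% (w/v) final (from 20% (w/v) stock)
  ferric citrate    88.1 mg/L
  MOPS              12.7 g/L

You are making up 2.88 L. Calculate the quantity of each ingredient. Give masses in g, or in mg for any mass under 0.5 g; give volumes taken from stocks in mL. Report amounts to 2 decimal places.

hemin 3.27 mL; thiamine 4.68 mL; carbenicillin 2.24 mL; tryptone 20.82 g; sodium succinate 70.99 mL; ferric citrate 253.73 mg; MOPS 36.58 g

Working volume: 2.88 L.
hemin: dilute stock: 6.61 µg/mL × 2880 mL ÷ 5820 µg/mL = 3.27 mL
thiamine: dilute stock: 6.73 µg/mL × 2880 mL ÷ 4140 µg/mL = 4.68 mL
carbenicillin: dilute stock: 77.9 µg/mL × 2880 mL ÷ 100000 µg/mL = 2.24 mL
tryptone: 7.23 g/L × 2.88 L = 20.82 g
sodium succinate: C1V1 = C2V2 → 0.493% ÷ 20% × 2880 mL = 70.99 mL
ferric citrate: 88.1 mg/L × 2.88 L = 253.73 mg
MOPS: 12.7 g/L × 2.88 L = 36.58 g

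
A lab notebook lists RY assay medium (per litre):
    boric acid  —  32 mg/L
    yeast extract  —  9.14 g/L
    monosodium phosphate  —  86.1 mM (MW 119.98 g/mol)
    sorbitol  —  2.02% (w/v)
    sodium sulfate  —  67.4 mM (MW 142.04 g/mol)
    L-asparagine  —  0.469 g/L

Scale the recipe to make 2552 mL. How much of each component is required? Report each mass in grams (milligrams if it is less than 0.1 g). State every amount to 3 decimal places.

Working volume: 2552 mL = 2.552 L.
boric acid: 32 mg/L × 2.552 L = 81.664 mg
yeast extract: 9.14 g/L × 2.552 L = 23.325 g
monosodium phosphate: 86.1 mmol/L × 119.98 g/mol × 2.552 L ÷ 1000 = 26.363 g
sorbitol: 2.02 g per 100 mL × 2552 mL ÷ 100 = 51.550 g
sodium sulfate: 67.4 mmol/L × 142.04 g/mol × 2.552 L ÷ 1000 = 24.432 g
L-asparagine: 0.469 g/L × 2.552 L = 1.197 g

boric acid 81.664 mg; yeast extract 23.325 g; monosodium phosphate 26.363 g; sorbitol 51.550 g; sodium sulfate 24.432 g; L-asparagine 1.197 g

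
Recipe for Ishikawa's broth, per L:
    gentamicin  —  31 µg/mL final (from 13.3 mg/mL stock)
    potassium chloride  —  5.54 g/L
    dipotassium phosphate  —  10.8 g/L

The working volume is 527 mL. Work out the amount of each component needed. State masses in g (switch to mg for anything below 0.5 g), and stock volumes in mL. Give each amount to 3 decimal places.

Scale factor relative to 1 L: 0.527.
gentamicin: C1V1 = C2V2 → 31 µg/mL × 527 mL ÷ 13300 µg/mL = 1.228 mL
potassium chloride: 5.54 g/L × 0.527 L = 2.920 g
dipotassium phosphate: 10.8 g/L × 0.527 L = 5.692 g

gentamicin 1.228 mL; potassium chloride 2.920 g; dipotassium phosphate 5.692 g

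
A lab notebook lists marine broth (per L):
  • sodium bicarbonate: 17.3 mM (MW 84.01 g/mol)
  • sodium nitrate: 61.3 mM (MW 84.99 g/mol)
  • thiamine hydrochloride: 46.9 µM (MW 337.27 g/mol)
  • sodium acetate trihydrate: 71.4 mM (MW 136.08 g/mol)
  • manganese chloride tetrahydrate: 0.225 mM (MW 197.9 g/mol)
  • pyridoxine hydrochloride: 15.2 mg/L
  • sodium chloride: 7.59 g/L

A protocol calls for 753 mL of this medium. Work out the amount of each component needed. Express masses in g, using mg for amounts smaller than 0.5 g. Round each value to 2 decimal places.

Target volume = 753 mL = 0.753 L.
sodium bicarbonate: 17.3 mmol/L × 84.01 g/mol × 0.753 L ÷ 1000 = 1.09 g
sodium nitrate: 61.3 mmol/L × 84.99 g/mol × 0.753 L ÷ 1000 = 3.92 g
thiamine hydrochloride: 46.9 µmol/L × 337.27 g/mol × 0.753 L ÷ 1000 = 11.91 mg
sodium acetate trihydrate: 71.4 mmol/L × 136.08 g/mol × 0.753 L ÷ 1000 = 7.32 g
manganese chloride tetrahydrate: 0.225 mmol/L × 197.9 mg/mmol × 0.753 L = 33.53 mg
pyridoxine hydrochloride: 15.2 mg/L × 0.753 L = 11.45 mg
sodium chloride: 7.59 g/L × 0.753 L = 5.72 g

sodium bicarbonate 1.09 g; sodium nitrate 3.92 g; thiamine hydrochloride 11.91 mg; sodium acetate trihydrate 7.32 g; manganese chloride tetrahydrate 33.53 mg; pyridoxine hydrochloride 11.45 mg; sodium chloride 5.72 g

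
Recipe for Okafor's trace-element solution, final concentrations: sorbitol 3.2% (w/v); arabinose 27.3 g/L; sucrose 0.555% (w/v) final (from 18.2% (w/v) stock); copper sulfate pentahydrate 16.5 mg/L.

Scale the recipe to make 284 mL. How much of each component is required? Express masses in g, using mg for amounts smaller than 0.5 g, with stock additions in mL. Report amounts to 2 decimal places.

Scale factor relative to 1 L: 0.284.
sorbitol: 3.2% w/v = 32 g/L → 32 × 0.284 L = 9.09 g
arabinose: 27.3 g/L × 0.284 L = 7.75 g
sucrose: V = C2·V2/C1 = 0.555% ÷ 18.2% × 284 mL = 8.66 mL
copper sulfate pentahydrate: 16.5 mg/L × 0.284 L = 4.69 mg

sorbitol 9.09 g; arabinose 7.75 g; sucrose 8.66 mL; copper sulfate pentahydrate 4.69 mg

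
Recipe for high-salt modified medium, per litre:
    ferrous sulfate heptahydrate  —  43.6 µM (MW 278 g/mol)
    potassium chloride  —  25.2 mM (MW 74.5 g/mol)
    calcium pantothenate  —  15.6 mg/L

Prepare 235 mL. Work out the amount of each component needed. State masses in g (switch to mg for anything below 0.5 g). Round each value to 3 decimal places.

Scale factor relative to 1 L: 0.235.
ferrous sulfate heptahydrate: 43.6 µmol/L × 278 g/mol × 0.235 L ÷ 1000 = 2.848 mg
potassium chloride: 25.2 mmol/L × 74.5 mg/mmol × 0.235 L = 441.189 mg
calcium pantothenate: 15.6 mg/L × 0.235 L = 3.666 mg

ferrous sulfate heptahydrate 2.848 mg; potassium chloride 441.189 mg; calcium pantothenate 3.666 mg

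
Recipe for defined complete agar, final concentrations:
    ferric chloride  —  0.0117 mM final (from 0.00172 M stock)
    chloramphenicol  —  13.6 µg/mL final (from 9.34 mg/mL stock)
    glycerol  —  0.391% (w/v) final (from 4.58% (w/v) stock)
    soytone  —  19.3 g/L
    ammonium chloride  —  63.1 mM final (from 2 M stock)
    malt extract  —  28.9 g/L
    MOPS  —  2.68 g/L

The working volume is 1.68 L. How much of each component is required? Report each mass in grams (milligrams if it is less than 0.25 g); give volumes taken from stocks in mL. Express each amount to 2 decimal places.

ferric chloride 11.43 mL; chloramphenicol 2.45 mL; glycerol 143.42 mL; soytone 32.42 g; ammonium chloride 53.00 mL; malt extract 48.55 g; MOPS 4.50 g

Scale factor relative to 1 L: 1.68.
ferric chloride: C1V1 = C2V2 → 0.0117 mM × 1680 mL ÷ 1.72 mM = 11.43 mL
chloramphenicol: C1V1 = C2V2 → 13.6 µg/mL × 1680 mL ÷ 9340 µg/mL = 2.45 mL
glycerol: dilute stock: 0.391% ÷ 4.58% × 1680 mL = 143.42 mL
soytone: 19.3 g/L × 1.68 L = 32.42 g
ammonium chloride: dilute stock: 63.1 mM × 1680 mL ÷ 2000 mM = 53.00 mL
malt extract: 28.9 g/L × 1.68 L = 48.55 g
MOPS: 2.68 g/L × 1.68 L = 4.50 g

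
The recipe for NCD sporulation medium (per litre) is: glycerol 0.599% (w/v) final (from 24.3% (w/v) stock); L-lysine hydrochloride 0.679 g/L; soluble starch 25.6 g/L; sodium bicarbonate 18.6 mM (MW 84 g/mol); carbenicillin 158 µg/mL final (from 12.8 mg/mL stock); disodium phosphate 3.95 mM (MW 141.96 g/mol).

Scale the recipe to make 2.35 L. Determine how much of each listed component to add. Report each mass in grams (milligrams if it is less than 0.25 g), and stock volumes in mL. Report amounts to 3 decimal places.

glycerol 57.928 mL; L-lysine hydrochloride 1.596 g; soluble starch 60.160 g; sodium bicarbonate 3.672 g; carbenicillin 29.008 mL; disodium phosphate 1.318 g

Scale factor relative to 1 L: 2.35.
glycerol: dilute stock: 0.599% ÷ 24.3% × 2350 mL = 57.928 mL
L-lysine hydrochloride: 0.679 g/L × 2.35 L = 1.596 g
soluble starch: 25.6 g/L × 2.35 L = 60.160 g
sodium bicarbonate: 18.6 mmol/L × 84 g/mol × 2.35 L ÷ 1000 = 3.672 g
carbenicillin: dilute stock: 158 µg/mL × 2350 mL ÷ 12800 µg/mL = 29.008 mL
disodium phosphate: 3.95 mmol/L × 141.96 g/mol × 2.35 L ÷ 1000 = 1.318 g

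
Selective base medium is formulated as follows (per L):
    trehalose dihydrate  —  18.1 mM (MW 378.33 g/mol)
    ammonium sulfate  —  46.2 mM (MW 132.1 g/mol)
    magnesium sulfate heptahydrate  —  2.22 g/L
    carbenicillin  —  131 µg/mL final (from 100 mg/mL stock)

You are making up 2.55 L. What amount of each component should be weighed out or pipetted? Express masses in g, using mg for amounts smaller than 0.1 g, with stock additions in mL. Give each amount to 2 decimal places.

Working volume: 2.55 L.
trehalose dihydrate: 18.1 mmol/L × 378.33 g/mol × 2.55 L ÷ 1000 = 17.46 g
ammonium sulfate: 46.2 mmol/L × 132.1 g/mol × 2.55 L ÷ 1000 = 15.56 g
magnesium sulfate heptahydrate: 2.22 g/L × 2.55 L = 5.66 g
carbenicillin: dilute stock: 131 µg/mL × 2550 mL ÷ 100000 µg/mL = 3.34 mL

trehalose dihydrate 17.46 g; ammonium sulfate 15.56 g; magnesium sulfate heptahydrate 5.66 g; carbenicillin 3.34 mL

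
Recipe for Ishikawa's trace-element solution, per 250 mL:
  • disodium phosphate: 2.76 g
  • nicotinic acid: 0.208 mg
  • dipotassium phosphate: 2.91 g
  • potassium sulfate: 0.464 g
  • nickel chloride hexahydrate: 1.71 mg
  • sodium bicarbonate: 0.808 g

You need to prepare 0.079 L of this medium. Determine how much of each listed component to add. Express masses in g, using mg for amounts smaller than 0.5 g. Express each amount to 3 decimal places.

disodium phosphate 0.872 g; nicotinic acid 0.066 mg; dipotassium phosphate 0.920 g; potassium sulfate 146.624 mg; nickel chloride hexahydrate 0.540 mg; sodium bicarbonate 255.328 mg

Ratio of target to recipe volume: 79 / 250 = 0.316.
disodium phosphate: 2.76 g × (79 mL / 250 mL) = 0.872 g
nicotinic acid: 0.208 mg × (79 mL / 250 mL) = 0.066 mg
dipotassium phosphate: 2.91 g × (79 mL / 250 mL) = 0.920 g
potassium sulfate: 0.464 g × (79 mL / 250 mL) = 0.146624 g = 146.624 mg
nickel chloride hexahydrate: 1.71 mg × (79 mL / 250 mL) = 0.540 mg
sodium bicarbonate: 0.808 g × (79 mL / 250 mL) = 0.255328 g = 255.328 mg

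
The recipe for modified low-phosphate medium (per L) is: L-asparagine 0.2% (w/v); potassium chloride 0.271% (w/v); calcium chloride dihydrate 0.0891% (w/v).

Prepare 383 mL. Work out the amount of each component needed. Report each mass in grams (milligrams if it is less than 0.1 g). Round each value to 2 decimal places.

Scale factor relative to 1 L: 0.383.
L-asparagine: 0.2 g per 100 mL × 383 mL ÷ 100 = 0.77 g
potassium chloride: 0.271% w/v = 2.71 g/L → 2.71 × 0.383 L = 1.04 g
calcium chloride dihydrate: 0.0891 g per 100 mL × 383 mL ÷ 100 = 0.34 g

L-asparagine 0.77 g; potassium chloride 1.04 g; calcium chloride dihydrate 0.34 g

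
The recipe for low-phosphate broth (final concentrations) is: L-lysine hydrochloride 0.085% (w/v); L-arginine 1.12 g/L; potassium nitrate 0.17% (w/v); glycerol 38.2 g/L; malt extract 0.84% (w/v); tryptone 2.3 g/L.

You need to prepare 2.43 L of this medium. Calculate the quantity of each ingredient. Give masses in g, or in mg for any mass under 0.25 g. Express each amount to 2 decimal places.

Working volume: 2.43 L.
L-lysine hydrochloride: 0.085 g per 100 mL × 2430 mL ÷ 100 = 2.07 g
L-arginine: 1.12 g/L × 2.43 L = 2.72 g
potassium nitrate: 0.17 g per 100 mL × 2430 mL ÷ 100 = 4.13 g
glycerol: 38.2 g/L × 2.43 L = 92.83 g
malt extract: 0.84% w/v = 8.4 g/L → 8.4 × 2.43 L = 20.41 g
tryptone: 2.3 g/L × 2.43 L = 5.59 g

L-lysine hydrochloride 2.07 g; L-arginine 2.72 g; potassium nitrate 4.13 g; glycerol 92.83 g; malt extract 20.41 g; tryptone 5.59 g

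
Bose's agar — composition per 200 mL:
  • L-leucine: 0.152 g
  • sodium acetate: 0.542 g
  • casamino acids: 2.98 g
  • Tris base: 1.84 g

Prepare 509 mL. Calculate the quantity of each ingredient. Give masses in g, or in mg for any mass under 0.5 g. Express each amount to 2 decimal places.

Ratio of target to recipe volume: 509 / 200 = 2.545.
L-leucine: 0.152 g × (509 mL / 200 mL) = 0.38684 g = 386.84 mg
sodium acetate: 0.542 g × (509 mL / 200 mL) = 1.38 g
casamino acids: 2.98 g × (509 mL / 200 mL) = 7.58 g
Tris base: 1.84 g × (509 mL / 200 mL) = 4.68 g

L-leucine 386.84 mg; sodium acetate 1.38 g; casamino acids 7.58 g; Tris base 4.68 g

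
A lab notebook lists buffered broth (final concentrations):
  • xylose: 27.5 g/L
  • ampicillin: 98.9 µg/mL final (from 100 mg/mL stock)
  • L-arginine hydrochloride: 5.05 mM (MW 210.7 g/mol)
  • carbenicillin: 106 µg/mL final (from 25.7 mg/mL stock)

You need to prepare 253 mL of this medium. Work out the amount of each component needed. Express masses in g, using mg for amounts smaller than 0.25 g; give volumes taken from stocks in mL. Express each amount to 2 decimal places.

Scale factor relative to 1 L: 0.253.
xylose: 27.5 g/L × 0.253 L = 6.96 g
ampicillin: C1V1 = C2V2 → 98.9 µg/mL × 253 mL ÷ 100000 µg/mL = 0.25 mL
L-arginine hydrochloride: 5.05 mmol/L × 210.7 g/mol × 0.253 L ÷ 1000 = 0.27 g
carbenicillin: dilute stock: 106 µg/mL × 253 mL ÷ 25700 µg/mL = 1.04 mL

xylose 6.96 g; ampicillin 0.25 mL; L-arginine hydrochloride 0.27 g; carbenicillin 1.04 mL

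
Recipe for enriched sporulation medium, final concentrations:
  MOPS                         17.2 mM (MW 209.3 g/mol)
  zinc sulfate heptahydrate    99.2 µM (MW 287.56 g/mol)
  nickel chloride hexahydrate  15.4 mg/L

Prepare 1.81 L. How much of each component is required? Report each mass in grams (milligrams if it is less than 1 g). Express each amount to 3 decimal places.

Scale factor relative to 1 L: 1.81.
MOPS: 17.2 mmol/L × 209.3 g/mol × 1.81 L ÷ 1000 = 6.516 g
zinc sulfate heptahydrate: 99.2 µmol/L × 287.56 g/mol × 1.81 L ÷ 1000 = 51.632 mg
nickel chloride hexahydrate: 15.4 mg/L × 1.81 L = 27.874 mg

MOPS 6.516 g; zinc sulfate heptahydrate 51.632 mg; nickel chloride hexahydrate 27.874 mg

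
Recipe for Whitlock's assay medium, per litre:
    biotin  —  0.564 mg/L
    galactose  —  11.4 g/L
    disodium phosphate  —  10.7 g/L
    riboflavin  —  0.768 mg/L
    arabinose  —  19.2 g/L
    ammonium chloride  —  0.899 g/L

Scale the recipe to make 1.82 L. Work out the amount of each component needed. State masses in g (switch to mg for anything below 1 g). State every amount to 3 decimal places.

Working volume: 1.82 L.
biotin: 0.564 mg/L × 1.82 L = 1.026 mg
galactose: 11.4 g/L × 1.82 L = 20.748 g
disodium phosphate: 10.7 g/L × 1.82 L = 19.474 g
riboflavin: 0.768 mg/L × 1.82 L = 1.398 mg
arabinose: 19.2 g/L × 1.82 L = 34.944 g
ammonium chloride: 0.899 g/L × 1.82 L = 1.636 g

biotin 1.026 mg; galactose 20.748 g; disodium phosphate 19.474 g; riboflavin 1.398 mg; arabinose 34.944 g; ammonium chloride 1.636 g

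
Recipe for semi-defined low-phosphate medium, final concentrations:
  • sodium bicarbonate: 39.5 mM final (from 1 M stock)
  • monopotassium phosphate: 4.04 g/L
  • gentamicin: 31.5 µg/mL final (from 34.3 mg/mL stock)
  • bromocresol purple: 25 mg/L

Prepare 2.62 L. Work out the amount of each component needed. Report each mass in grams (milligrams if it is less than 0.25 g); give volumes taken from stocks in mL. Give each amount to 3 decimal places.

Working volume: 2.62 L.
sodium bicarbonate: C1V1 = C2V2 → 39.5 mM × 2620 mL ÷ 1000 mM = 103.490 mL
monopotassium phosphate: 4.04 g/L × 2.62 L = 10.585 g
gentamicin: C1V1 = C2V2 → 31.5 µg/mL × 2620 mL ÷ 34300 µg/mL = 2.406 mL
bromocresol purple: 25 mg/L × 2.62 L = 65.500 mg

sodium bicarbonate 103.490 mL; monopotassium phosphate 10.585 g; gentamicin 2.406 mL; bromocresol purple 65.500 mg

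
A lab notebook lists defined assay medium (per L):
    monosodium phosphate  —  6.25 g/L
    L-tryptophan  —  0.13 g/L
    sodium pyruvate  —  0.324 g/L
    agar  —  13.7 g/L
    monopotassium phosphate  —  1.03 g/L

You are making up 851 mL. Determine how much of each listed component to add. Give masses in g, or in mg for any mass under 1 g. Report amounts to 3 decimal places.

Working volume: 851 mL = 0.851 L.
monosodium phosphate: 6.25 g/L × 0.851 L = 5.319 g
L-tryptophan: 0.13 g/L × 0.851 L = 0.11063 g = 110.630 mg
sodium pyruvate: 0.324 g/L × 0.851 L = 0.275724 g = 275.724 mg
agar: 13.7 g/L × 0.851 L = 11.659 g
monopotassium phosphate: 1.03 g/L × 0.851 L = 0.87653 g = 876.530 mg

monosodium phosphate 5.319 g; L-tryptophan 110.630 mg; sodium pyruvate 275.724 mg; agar 11.659 g; monopotassium phosphate 876.530 mg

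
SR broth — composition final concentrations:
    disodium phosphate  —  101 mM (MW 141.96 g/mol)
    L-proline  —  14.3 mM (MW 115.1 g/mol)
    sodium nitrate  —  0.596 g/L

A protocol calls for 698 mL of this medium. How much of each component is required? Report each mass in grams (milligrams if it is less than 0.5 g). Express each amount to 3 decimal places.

disodium phosphate 10.008 g; L-proline 1.149 g; sodium nitrate 416.008 mg

Target volume = 698 mL = 0.698 L.
disodium phosphate: 101 mmol/L × 141.96 g/mol × 0.698 L ÷ 1000 = 10.008 g
L-proline: 14.3 mmol/L × 115.1 g/mol × 0.698 L ÷ 1000 = 1.149 g
sodium nitrate: 0.596 g/L × 0.698 L = 0.416008 g = 416.008 mg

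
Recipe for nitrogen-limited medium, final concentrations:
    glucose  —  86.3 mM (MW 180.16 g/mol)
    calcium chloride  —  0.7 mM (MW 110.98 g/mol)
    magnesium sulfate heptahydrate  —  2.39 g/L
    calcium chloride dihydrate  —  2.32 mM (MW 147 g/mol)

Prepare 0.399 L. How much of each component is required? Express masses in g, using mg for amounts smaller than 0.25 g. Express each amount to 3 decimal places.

glucose 6.204 g; calcium chloride 30.997 mg; magnesium sulfate heptahydrate 0.954 g; calcium chloride dihydrate 136.075 mg

Working volume: 0.399 L.
glucose: 86.3 mmol/L × 180.16 g/mol × 0.399 L ÷ 1000 = 6.204 g
calcium chloride: 0.7 mmol/L × 110.98 mg/mmol × 0.399 L = 30.997 mg
magnesium sulfate heptahydrate: 2.39 g/L × 0.399 L = 0.954 g
calcium chloride dihydrate: 2.32 mmol/L × 147 mg/mmol × 0.399 L = 136.075 mg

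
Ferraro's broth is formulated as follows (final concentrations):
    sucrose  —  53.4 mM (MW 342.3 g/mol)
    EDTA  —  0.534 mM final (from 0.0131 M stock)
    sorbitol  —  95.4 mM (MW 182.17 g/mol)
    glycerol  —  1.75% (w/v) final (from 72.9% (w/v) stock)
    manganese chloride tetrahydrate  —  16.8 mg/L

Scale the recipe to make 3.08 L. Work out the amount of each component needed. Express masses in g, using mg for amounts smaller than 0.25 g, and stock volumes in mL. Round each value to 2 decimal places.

Scale factor relative to 1 L: 3.08.
sucrose: 53.4 mmol/L × 342.3 g/mol × 3.08 L ÷ 1000 = 56.30 g
EDTA: V = C2·V2/C1 = 0.534 mM × 3080 mL ÷ 13.1 mM = 125.55 mL
sorbitol: 95.4 mmol/L × 182.17 g/mol × 3.08 L ÷ 1000 = 53.53 g
glycerol: C1V1 = C2V2 → 1.75% ÷ 72.9% × 3080 mL = 73.94 mL
manganese chloride tetrahydrate: 16.8 mg/L × 3.08 L = 51.74 mg

sucrose 56.30 g; EDTA 125.55 mL; sorbitol 53.53 g; glycerol 73.94 mL; manganese chloride tetrahydrate 51.74 mg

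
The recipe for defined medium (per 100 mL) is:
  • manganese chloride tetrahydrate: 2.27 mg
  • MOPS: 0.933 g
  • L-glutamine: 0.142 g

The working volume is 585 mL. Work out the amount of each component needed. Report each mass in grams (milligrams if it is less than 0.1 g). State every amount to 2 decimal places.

Scale factor = 585 mL / 100 mL = 5.85.
manganese chloride tetrahydrate: 2.27 mg × (585 mL / 100 mL) = 13.28 mg
MOPS: 0.933 g × (585 mL / 100 mL) = 5.46 g
L-glutamine: 0.142 g × (585 mL / 100 mL) = 0.83 g

manganese chloride tetrahydrate 13.28 mg; MOPS 5.46 g; L-glutamine 0.83 g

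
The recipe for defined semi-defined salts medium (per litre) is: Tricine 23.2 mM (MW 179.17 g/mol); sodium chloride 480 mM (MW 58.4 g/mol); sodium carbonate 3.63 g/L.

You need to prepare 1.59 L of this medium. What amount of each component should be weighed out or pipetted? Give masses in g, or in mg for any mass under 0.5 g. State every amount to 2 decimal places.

Tricine 6.61 g; sodium chloride 44.57 g; sodium carbonate 5.77 g

Working volume: 1.59 L.
Tricine: 23.2 mmol/L × 179.17 g/mol × 1.59 L ÷ 1000 = 6.61 g
sodium chloride: 480 mmol/L × 58.4 g/mol × 1.59 L ÷ 1000 = 44.57 g
sodium carbonate: 3.63 g/L × 1.59 L = 5.77 g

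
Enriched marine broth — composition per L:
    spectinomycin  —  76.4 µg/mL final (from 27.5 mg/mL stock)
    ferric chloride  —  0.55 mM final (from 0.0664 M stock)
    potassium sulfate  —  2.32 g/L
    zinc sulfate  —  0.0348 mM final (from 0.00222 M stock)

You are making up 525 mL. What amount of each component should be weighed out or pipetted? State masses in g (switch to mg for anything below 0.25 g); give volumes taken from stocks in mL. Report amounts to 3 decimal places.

spectinomycin 1.459 mL; ferric chloride 4.349 mL; potassium sulfate 1.218 g; zinc sulfate 8.230 mL

Working volume: 525 mL = 0.525 L.
spectinomycin: C1V1 = C2V2 → 76.4 µg/mL × 525 mL ÷ 27500 µg/mL = 1.459 mL
ferric chloride: dilute stock: 0.55 mM × 525 mL ÷ 66.4 mM = 4.349 mL
potassium sulfate: 2.32 g/L × 0.525 L = 1.218 g
zinc sulfate: V = C2·V2/C1 = 0.0348 mM × 525 mL ÷ 2.22 mM = 8.230 mL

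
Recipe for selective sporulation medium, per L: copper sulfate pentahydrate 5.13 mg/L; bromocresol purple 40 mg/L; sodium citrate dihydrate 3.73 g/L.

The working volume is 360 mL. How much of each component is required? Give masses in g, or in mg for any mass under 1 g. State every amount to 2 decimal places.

copper sulfate pentahydrate 1.85 mg; bromocresol purple 14.40 mg; sodium citrate dihydrate 1.34 g

Working volume: 360 mL = 0.36 L.
copper sulfate pentahydrate: 5.13 mg/L × 0.36 L = 1.85 mg
bromocresol purple: 40 mg/L × 0.36 L = 14.40 mg
sodium citrate dihydrate: 3.73 g/L × 0.36 L = 1.34 g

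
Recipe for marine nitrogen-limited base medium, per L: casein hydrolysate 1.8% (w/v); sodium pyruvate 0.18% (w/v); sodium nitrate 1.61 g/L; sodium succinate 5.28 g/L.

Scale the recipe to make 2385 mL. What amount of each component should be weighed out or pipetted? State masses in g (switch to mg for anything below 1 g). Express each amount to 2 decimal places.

casein hydrolysate 42.93 g; sodium pyruvate 4.29 g; sodium nitrate 3.84 g; sodium succinate 12.59 g

Working volume: 2385 mL = 2.385 L.
casein hydrolysate: 1.8% w/v = 18 g/L → 18 × 2.385 L = 42.93 g
sodium pyruvate: 0.18 g per 100 mL × 2385 mL ÷ 100 = 4.29 g
sodium nitrate: 1.61 g/L × 2.385 L = 3.84 g
sodium succinate: 5.28 g/L × 2.385 L = 12.59 g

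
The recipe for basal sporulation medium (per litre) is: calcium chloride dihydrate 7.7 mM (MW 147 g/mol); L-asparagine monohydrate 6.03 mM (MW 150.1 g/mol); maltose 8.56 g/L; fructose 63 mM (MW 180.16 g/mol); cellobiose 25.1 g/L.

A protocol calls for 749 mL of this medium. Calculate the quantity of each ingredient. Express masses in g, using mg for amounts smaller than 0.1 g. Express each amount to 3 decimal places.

Working volume: 749 mL = 0.749 L.
calcium chloride dihydrate: 7.7 mmol/L × 147 g/mol × 0.749 L ÷ 1000 = 0.848 g
L-asparagine monohydrate: 6.03 mmol/L × 150.1 g/mol × 0.749 L ÷ 1000 = 0.678 g
maltose: 8.56 g/L × 0.749 L = 6.411 g
fructose: 63 mmol/L × 180.16 g/mol × 0.749 L ÷ 1000 = 8.501 g
cellobiose: 25.1 g/L × 0.749 L = 18.800 g

calcium chloride dihydrate 0.848 g; L-asparagine monohydrate 0.678 g; maltose 6.411 g; fructose 8.501 g; cellobiose 18.800 g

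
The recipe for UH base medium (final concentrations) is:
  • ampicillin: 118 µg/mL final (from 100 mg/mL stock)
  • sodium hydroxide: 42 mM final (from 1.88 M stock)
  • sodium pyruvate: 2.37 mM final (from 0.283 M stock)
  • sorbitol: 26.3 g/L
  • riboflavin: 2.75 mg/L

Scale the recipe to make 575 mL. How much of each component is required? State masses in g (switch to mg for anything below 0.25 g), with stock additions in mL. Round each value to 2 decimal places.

ampicillin 0.68 mL; sodium hydroxide 12.85 mL; sodium pyruvate 4.82 mL; sorbitol 15.12 g; riboflavin 1.58 mg

Working volume: 575 mL = 0.575 L.
ampicillin: dilute stock: 118 µg/mL × 575 mL ÷ 100000 µg/mL = 0.68 mL
sodium hydroxide: C1V1 = C2V2 → 42 mM × 575 mL ÷ 1880 mM = 12.85 mL
sodium pyruvate: dilute stock: 2.37 mM × 575 mL ÷ 283 mM = 4.82 mL
sorbitol: 26.3 g/L × 0.575 L = 15.12 g
riboflavin: 2.75 mg/L × 0.575 L = 1.58 mg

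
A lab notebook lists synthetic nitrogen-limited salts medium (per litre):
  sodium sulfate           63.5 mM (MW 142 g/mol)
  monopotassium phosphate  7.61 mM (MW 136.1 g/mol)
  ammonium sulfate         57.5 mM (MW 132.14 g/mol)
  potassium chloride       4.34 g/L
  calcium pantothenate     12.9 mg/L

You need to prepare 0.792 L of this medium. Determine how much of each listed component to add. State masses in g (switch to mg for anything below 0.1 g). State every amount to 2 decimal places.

Working volume: 0.792 L.
sodium sulfate: 63.5 mmol/L × 142 g/mol × 0.792 L ÷ 1000 = 7.14 g
monopotassium phosphate: 7.61 mmol/L × 136.1 g/mol × 0.792 L ÷ 1000 = 0.82 g
ammonium sulfate: 57.5 mmol/L × 132.14 g/mol × 0.792 L ÷ 1000 = 6.02 g
potassium chloride: 4.34 g/L × 0.792 L = 3.44 g
calcium pantothenate: 12.9 mg/L × 0.792 L = 10.22 mg

sodium sulfate 7.14 g; monopotassium phosphate 0.82 g; ammonium sulfate 6.02 g; potassium chloride 3.44 g; calcium pantothenate 10.22 mg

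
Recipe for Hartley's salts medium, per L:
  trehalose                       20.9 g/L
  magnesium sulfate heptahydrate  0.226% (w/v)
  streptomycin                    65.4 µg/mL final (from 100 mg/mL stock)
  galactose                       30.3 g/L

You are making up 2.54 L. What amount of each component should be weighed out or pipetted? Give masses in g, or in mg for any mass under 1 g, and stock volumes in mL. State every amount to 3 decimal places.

Scale factor relative to 1 L: 2.54.
trehalose: 20.9 g/L × 2.54 L = 53.086 g
magnesium sulfate heptahydrate: 0.226% w/v = 2.26 g/L → 2.26 × 2.54 L = 5.740 g
streptomycin: V = C2·V2/C1 = 65.4 µg/mL × 2540 mL ÷ 100000 µg/mL = 1.661 mL
galactose: 30.3 g/L × 2.54 L = 76.962 g

trehalose 53.086 g; magnesium sulfate heptahydrate 5.740 g; streptomycin 1.661 mL; galactose 76.962 g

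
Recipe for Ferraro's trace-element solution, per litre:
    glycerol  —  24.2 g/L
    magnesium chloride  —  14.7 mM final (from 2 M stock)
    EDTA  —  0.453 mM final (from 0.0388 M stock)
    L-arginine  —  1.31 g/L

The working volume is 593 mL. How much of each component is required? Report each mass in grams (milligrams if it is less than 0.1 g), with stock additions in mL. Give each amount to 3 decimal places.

Target volume = 593 mL = 0.593 L.
glycerol: 24.2 g/L × 0.593 L = 14.351 g
magnesium chloride: dilute stock: 14.7 mM × 593 mL ÷ 2000 mM = 4.359 mL
EDTA: V = C2·V2/C1 = 0.453 mM × 593 mL ÷ 38.8 mM = 6.923 mL
L-arginine: 1.31 g/L × 0.593 L = 0.777 g

glycerol 14.351 g; magnesium chloride 4.359 mL; EDTA 6.923 mL; L-arginine 0.777 g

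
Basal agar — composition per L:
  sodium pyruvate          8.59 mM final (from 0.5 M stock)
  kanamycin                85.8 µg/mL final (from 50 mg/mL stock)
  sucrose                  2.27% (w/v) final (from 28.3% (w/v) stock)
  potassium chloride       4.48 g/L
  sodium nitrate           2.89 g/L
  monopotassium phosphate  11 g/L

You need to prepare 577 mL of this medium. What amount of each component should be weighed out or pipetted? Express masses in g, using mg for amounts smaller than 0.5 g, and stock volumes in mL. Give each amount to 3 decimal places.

Working volume: 577 mL = 0.577 L.
sodium pyruvate: V = C2·V2/C1 = 8.59 mM × 577 mL ÷ 500 mM = 9.913 mL
kanamycin: C1V1 = C2V2 → 85.8 µg/mL × 577 mL ÷ 50000 µg/mL = 0.990 mL
sucrose: dilute stock: 2.27% ÷ 28.3% × 577 mL = 46.282 mL
potassium chloride: 4.48 g/L × 0.577 L = 2.585 g
sodium nitrate: 2.89 g/L × 0.577 L = 1.668 g
monopotassium phosphate: 11 g/L × 0.577 L = 6.347 g

sodium pyruvate 9.913 mL; kanamycin 0.990 mL; sucrose 46.282 mL; potassium chloride 2.585 g; sodium nitrate 1.668 g; monopotassium phosphate 6.347 g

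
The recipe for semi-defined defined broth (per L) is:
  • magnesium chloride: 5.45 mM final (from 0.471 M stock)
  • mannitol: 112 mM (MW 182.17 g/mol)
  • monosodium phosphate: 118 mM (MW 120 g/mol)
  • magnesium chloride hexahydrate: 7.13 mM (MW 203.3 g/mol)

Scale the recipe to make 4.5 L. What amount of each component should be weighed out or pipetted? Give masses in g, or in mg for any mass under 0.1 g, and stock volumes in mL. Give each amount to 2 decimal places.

Working volume: 4.5 L.
magnesium chloride: V = C2·V2/C1 = 5.45 mM × 4500 mL ÷ 471 mM = 52.07 mL
mannitol: 112 mmol/L × 182.17 g/mol × 4.5 L ÷ 1000 = 91.81 g
monosodium phosphate: 118 mmol/L × 120 g/mol × 4.5 L ÷ 1000 = 63.72 g
magnesium chloride hexahydrate: 7.13 mmol/L × 203.3 g/mol × 4.5 L ÷ 1000 = 6.52 g

magnesium chloride 52.07 mL; mannitol 91.81 g; monosodium phosphate 63.72 g; magnesium chloride hexahydrate 6.52 g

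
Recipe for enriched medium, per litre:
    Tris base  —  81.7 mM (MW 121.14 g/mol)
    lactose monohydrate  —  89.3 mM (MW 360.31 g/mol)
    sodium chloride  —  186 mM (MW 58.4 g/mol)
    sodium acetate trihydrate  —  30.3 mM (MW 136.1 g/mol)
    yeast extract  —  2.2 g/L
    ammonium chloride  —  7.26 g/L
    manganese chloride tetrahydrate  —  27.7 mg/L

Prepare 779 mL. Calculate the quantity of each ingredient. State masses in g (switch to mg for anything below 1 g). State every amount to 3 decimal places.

Tris base 7.710 g; lactose monohydrate 25.065 g; sodium chloride 8.462 g; sodium acetate trihydrate 3.212 g; yeast extract 1.714 g; ammonium chloride 5.656 g; manganese chloride tetrahydrate 21.578 mg

Working volume: 779 mL = 0.779 L.
Tris base: 81.7 mmol/L × 121.14 g/mol × 0.779 L ÷ 1000 = 7.710 g
lactose monohydrate: 89.3 mmol/L × 360.31 g/mol × 0.779 L ÷ 1000 = 25.065 g
sodium chloride: 186 mmol/L × 58.4 g/mol × 0.779 L ÷ 1000 = 8.462 g
sodium acetate trihydrate: 30.3 mmol/L × 136.1 g/mol × 0.779 L ÷ 1000 = 3.212 g
yeast extract: 2.2 g/L × 0.779 L = 1.714 g
ammonium chloride: 7.26 g/L × 0.779 L = 5.656 g
manganese chloride tetrahydrate: 27.7 mg/L × 0.779 L = 21.578 mg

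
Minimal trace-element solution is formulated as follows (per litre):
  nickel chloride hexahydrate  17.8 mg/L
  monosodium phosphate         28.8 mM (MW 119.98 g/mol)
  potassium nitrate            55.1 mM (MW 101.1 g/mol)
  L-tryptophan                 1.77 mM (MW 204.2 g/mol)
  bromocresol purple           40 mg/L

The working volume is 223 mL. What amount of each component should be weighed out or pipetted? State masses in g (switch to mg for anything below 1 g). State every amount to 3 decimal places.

Target volume = 223 mL = 0.223 L.
nickel chloride hexahydrate: 17.8 mg/L × 0.223 L = 3.969 mg
monosodium phosphate: 28.8 mmol/L × 119.98 mg/mmol × 0.223 L = 770.560 mg
potassium nitrate: 55.1 mmol/L × 101.1 g/mol × 0.223 L ÷ 1000 = 1.242 g
L-tryptophan: 1.77 mmol/L × 204.2 mg/mmol × 0.223 L = 80.600 mg
bromocresol purple: 40 mg/L × 0.223 L = 8.920 mg

nickel chloride hexahydrate 3.969 mg; monosodium phosphate 770.560 mg; potassium nitrate 1.242 g; L-tryptophan 80.600 mg; bromocresol purple 8.920 mg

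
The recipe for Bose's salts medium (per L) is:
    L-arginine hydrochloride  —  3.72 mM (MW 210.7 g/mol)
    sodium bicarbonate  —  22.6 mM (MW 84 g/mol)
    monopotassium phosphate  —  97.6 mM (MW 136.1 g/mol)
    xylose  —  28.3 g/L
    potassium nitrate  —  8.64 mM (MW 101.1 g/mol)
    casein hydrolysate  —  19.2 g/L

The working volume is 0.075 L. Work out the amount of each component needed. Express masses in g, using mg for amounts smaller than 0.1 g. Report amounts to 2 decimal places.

L-arginine hydrochloride 58.79 mg; sodium bicarbonate 0.14 g; monopotassium phosphate 1.00 g; xylose 2.12 g; potassium nitrate 65.51 mg; casein hydrolysate 1.44 g

Working volume: 0.075 L.
L-arginine hydrochloride: 3.72 mmol/L × 210.7 mg/mmol × 0.075 L = 58.79 mg
sodium bicarbonate: 22.6 mmol/L × 84 g/mol × 0.075 L ÷ 1000 = 0.14 g
monopotassium phosphate: 97.6 mmol/L × 136.1 g/mol × 0.075 L ÷ 1000 = 1.00 g
xylose: 28.3 g/L × 0.075 L = 2.12 g
potassium nitrate: 8.64 mmol/L × 101.1 mg/mmol × 0.075 L = 65.51 mg
casein hydrolysate: 19.2 g/L × 0.075 L = 1.44 g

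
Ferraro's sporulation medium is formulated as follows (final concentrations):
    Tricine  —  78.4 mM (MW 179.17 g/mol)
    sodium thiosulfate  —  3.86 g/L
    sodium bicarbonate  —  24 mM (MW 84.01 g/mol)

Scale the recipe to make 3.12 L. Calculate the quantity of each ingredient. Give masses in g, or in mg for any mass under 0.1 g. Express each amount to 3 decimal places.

Scale factor relative to 1 L: 3.12.
Tricine: 78.4 mmol/L × 179.17 g/mol × 3.12 L ÷ 1000 = 43.826 g
sodium thiosulfate: 3.86 g/L × 3.12 L = 12.043 g
sodium bicarbonate: 24 mmol/L × 84.01 g/mol × 3.12 L ÷ 1000 = 6.291 g

Tricine 43.826 g; sodium thiosulfate 12.043 g; sodium bicarbonate 6.291 g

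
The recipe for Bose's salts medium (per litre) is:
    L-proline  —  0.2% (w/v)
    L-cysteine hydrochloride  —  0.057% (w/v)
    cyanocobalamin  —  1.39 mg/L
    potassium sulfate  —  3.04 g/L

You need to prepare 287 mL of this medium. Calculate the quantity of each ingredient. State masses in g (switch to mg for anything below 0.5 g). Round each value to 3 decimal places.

L-proline 0.574 g; L-cysteine hydrochloride 163.590 mg; cyanocobalamin 0.399 mg; potassium sulfate 0.872 g

Target volume = 287 mL = 0.287 L.
L-proline: 0.2 g per 100 mL × 287 mL ÷ 100 = 0.574 g
L-cysteine hydrochloride: 0.057 g per 100 mL × 287 mL ÷ 100 = 0.16359 g = 163.590 mg
cyanocobalamin: 1.39 mg/L × 0.287 L = 0.399 mg
potassium sulfate: 3.04 g/L × 0.287 L = 0.872 g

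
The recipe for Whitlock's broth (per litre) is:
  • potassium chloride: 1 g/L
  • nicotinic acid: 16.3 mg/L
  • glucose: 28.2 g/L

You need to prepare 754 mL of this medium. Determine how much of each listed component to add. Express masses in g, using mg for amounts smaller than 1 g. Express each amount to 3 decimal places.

Scale factor relative to 1 L: 0.754.
potassium chloride: 1 g/L × 0.754 L = 0.754 g = 754.000 mg
nicotinic acid: 16.3 mg/L × 0.754 L = 12.290 mg
glucose: 28.2 g/L × 0.754 L = 21.263 g

potassium chloride 754.000 mg; nicotinic acid 12.290 mg; glucose 21.263 g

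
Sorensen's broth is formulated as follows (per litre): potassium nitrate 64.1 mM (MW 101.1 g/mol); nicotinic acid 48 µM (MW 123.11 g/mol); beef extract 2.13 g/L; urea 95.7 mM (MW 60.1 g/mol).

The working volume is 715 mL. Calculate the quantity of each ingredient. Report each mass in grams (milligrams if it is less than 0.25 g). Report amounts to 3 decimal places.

Target volume = 715 mL = 0.715 L.
potassium nitrate: 64.1 mmol/L × 101.1 g/mol × 0.715 L ÷ 1000 = 4.634 g
nicotinic acid: 48 µmol/L × 123.11 g/mol × 0.715 L ÷ 1000 = 4.225 mg
beef extract: 2.13 g/L × 0.715 L = 1.523 g
urea: 95.7 mmol/L × 60.1 g/mol × 0.715 L ÷ 1000 = 4.112 g

potassium nitrate 4.634 g; nicotinic acid 4.225 mg; beef extract 1.523 g; urea 4.112 g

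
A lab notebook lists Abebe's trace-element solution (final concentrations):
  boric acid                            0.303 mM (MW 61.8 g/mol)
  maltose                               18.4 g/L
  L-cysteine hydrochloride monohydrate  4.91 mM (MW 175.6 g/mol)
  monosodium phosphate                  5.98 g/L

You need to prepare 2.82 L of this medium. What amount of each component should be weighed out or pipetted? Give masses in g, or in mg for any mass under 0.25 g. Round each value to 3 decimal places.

boric acid 52.806 mg; maltose 51.888 g; L-cysteine hydrochloride monohydrate 2.431 g; monosodium phosphate 16.864 g

Working volume: 2.82 L.
boric acid: 0.303 mmol/L × 61.8 mg/mmol × 2.82 L = 52.806 mg
maltose: 18.4 g/L × 2.82 L = 51.888 g
L-cysteine hydrochloride monohydrate: 4.91 mmol/L × 175.6 g/mol × 2.82 L ÷ 1000 = 2.431 g
monosodium phosphate: 5.98 g/L × 2.82 L = 16.864 g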